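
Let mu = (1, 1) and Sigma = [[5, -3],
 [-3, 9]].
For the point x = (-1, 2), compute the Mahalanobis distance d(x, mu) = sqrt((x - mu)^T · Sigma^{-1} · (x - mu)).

Step 1 — centre the observation: (x - mu) = (-2, 1).

Step 2 — invert Sigma. det(Sigma) = 5·9 - (-3)² = 36.
  Sigma^{-1} = (1/det) · [[d, -b], [-b, a]] = [[0.25, 0.0833],
 [0.0833, 0.1389]].

Step 3 — form the quadratic (x - mu)^T · Sigma^{-1} · (x - mu):
  Sigma^{-1} · (x - mu) = (-0.4167, -0.0278).
  (x - mu)^T · [Sigma^{-1} · (x - mu)] = (-2)·(-0.4167) + (1)·(-0.0278) = 0.8056.

Step 4 — take square root: d = √(0.8056) ≈ 0.8975.

d(x, mu) = √(0.8056) ≈ 0.8975


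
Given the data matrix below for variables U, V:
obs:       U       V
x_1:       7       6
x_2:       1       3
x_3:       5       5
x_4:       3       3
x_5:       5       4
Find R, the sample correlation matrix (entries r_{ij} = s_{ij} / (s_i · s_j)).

Step 1 — column means:
  mean(U) = (7 + 1 + 5 + 3 + 5) / 5 = 21/5 = 4.2
  mean(V) = (6 + 3 + 5 + 3 + 4) / 5 = 21/5 = 4.2

Step 2 — sample variances and covariances s[i,j] = (1/(n-1)) · Σ_k (x_{k,i} - mean_i) · (x_{k,j} - mean_j), with n-1 = 4:
  s[U,U] = ((2.8)·(2.8) + (-3.2)·(-3.2) + (0.8)·(0.8) + (-1.2)·(-1.2) + (0.8)·(0.8)) / 4 = 20.8/4 = 5.2
  s[U,V] = ((2.8)·(1.8) + (-3.2)·(-1.2) + (0.8)·(0.8) + (-1.2)·(-1.2) + (0.8)·(-0.2)) / 4 = 10.8/4 = 2.7
  s[V,V] = ((1.8)·(1.8) + (-1.2)·(-1.2) + (0.8)·(0.8) + (-1.2)·(-1.2) + (-0.2)·(-0.2)) / 4 = 6.8/4 = 1.7
  Sample standard deviations s_i = √(s[i,i]):
  s(U) = √(5.2) = 2.2804
  s(V) = √(1.7) = 1.3038

Step 3 — r_{ij} = s_{ij} / (s_i · s_j):
  r[U,U] = 1 (diagonal).
  r[U,V] = 2.7 / (2.2804 · 1.3038) = 2.7 / 2.9732 = 0.9081
  r[V,V] = 1 (diagonal).

R is symmetric with unit diagonal. Assembling:

R = [[1, 0.9081],
 [0.9081, 1]]


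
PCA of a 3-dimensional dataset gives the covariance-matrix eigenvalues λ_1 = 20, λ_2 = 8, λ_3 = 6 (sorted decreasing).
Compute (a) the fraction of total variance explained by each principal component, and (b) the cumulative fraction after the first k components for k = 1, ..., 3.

Step 1 — total variance = trace(Sigma) = Σ λ_i = 20 + 8 + 6 = 34.

Step 2 — fraction explained by component i = λ_i / Σ λ:
  PC1: 20/34 = 0.5882
  PC2: 8/34 = 0.2353
  PC3: 6/34 = 0.1765

Step 3 — cumulative fraction after k components = (λ_1 + ... + λ_k) / Σ λ:
  k = 1: 20/34 = 0.5882
  k = 2: (20 + 8)/34 = 28/34 = 0.8235
  k = 3: (20 + 8 + 6)/34 = 34/34 = 1

Summary (fraction, with percent):

explained: PC1 0.5882 (58.82%), PC2 0.2353 (23.53%), PC3 0.1765 (17.65%);  cumulative: 0.5882, 0.8235, 1


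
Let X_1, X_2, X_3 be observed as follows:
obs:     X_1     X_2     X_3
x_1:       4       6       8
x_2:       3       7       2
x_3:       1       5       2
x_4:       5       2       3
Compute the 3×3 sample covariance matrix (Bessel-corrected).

Step 1 — column means:
  mean(X_1) = (4 + 3 + 1 + 5) / 4 = 13/4 = 3.25
  mean(X_2) = (6 + 7 + 5 + 2) / 4 = 20/4 = 5
  mean(X_3) = (8 + 2 + 2 + 3) / 4 = 15/4 = 3.75

Step 2 — sample covariance S[i,j] = (1/(n-1)) · Σ_k (x_{k,i} - mean_i) · (x_{k,j} - mean_j), with n-1 = 3.
  S[X_1,X_1] = ((0.75)·(0.75) + (-0.25)·(-0.25) + (-2.25)·(-2.25) + (1.75)·(1.75)) / 3 = 8.75/3 = 2.9167
  S[X_1,X_2] = ((0.75)·(1) + (-0.25)·(2) + (-2.25)·(0) + (1.75)·(-3)) / 3 = -5/3 = -1.6667
  S[X_1,X_3] = ((0.75)·(4.25) + (-0.25)·(-1.75) + (-2.25)·(-1.75) + (1.75)·(-0.75)) / 3 = 6.25/3 = 2.0833
  S[X_2,X_2] = ((1)·(1) + (2)·(2) + (0)·(0) + (-3)·(-3)) / 3 = 14/3 = 4.6667
  S[X_2,X_3] = ((1)·(4.25) + (2)·(-1.75) + (0)·(-1.75) + (-3)·(-0.75)) / 3 = 3/3 = 1
  S[X_3,X_3] = ((4.25)·(4.25) + (-1.75)·(-1.75) + (-1.75)·(-1.75) + (-0.75)·(-0.75)) / 3 = 24.75/3 = 8.25

S is symmetric (S[j,i] = S[i,j]). Assembling:

S = [[2.9167, -1.6667, 2.0833],
 [-1.6667, 4.6667, 1],
 [2.0833, 1, 8.25]]


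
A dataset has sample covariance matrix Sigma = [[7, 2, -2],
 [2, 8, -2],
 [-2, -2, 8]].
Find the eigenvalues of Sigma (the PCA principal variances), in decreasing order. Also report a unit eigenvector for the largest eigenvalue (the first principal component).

Step 1 — characteristic polynomial p(λ) = det(λI - Sigma) = λ³ - tr·λ² + c_1·λ - det, where tr = trace, c_1 = sum of the principal 2×2 minors, det = det(Sigma):
  tr = 7 + 8 + 8 = 23,
  c_1 = (7·8 - (2)²) + (7·8 - (-2)²) + (8·8 - (-2)²) = 52 + 52 + 60 = 164,
  det = 7·(8·8 - (-2)²) - (2)·((2)·8 - (-2)·(-2)) + (-2)·((2)·(-2) - 8·(-2)) = 7·(60) - (2)·(12) + (-2)·(12) = 372.
  So p(λ) = λ³ - 23λ² + 164λ - 372.
Step 2 — look for an integer root (rational root theorem: any rational root is an integer divisor of 372). Testing λ = 6:
  p(6) = 216 - 828 + 984 - 372 = 0  ✓
  Dividing out (λ - 6): p(λ) = (λ - 6)(λ² - 17λ + 62).
Step 3 — remaining eigenvalues from the quadratic λ² - 17λ + 62 = 0:
  Δ = 17² - 4·62 = 289 - 248 = 41,  λ = (17 ± √41)/2 = (17 ± 6.4031)/2 ≈ 11.7016 or 5.2984.
  Sorted: λ_1 = 11.7016,  λ_2 = 6,  λ_3 = 5.2984  (check: sum = 23 = tr ✓).

Step 4 — unit eigenvector for λ_1 ≈ 11.7016: v spans the null space of (Sigma - λ_1 I), whose rows are
  r_1 = (-4.7016, 2, -2),  r_2 = (2, -3.7016, -2),  r_3 = (-2, -2, -3.7016).
  v is orthogonal to every row, so take v ∝ r_1 × r_2 = ((2)·(-2) - (-2)·(-3.7016), (-2)·(2) - (-4.7016)·(-2), (-4.7016)·(-3.7016) - (2)·(2)) ≈ (-11.4031, -13.4031, 13.4031).
  Rescale (multiply by -1 so the first nonzero entry is positive): u = (11.4031, 13.4031, -13.4031).
  ||u|| = √((11.4031)² + (13.4031)² + (-13.4031)²) = √(489.3187) ≈ 22.1205,  v_1 = u/||u|| ≈ (0.5155, 0.6059, -0.6059) (||v_1|| = 1).

λ_1 = 11.7016,  λ_2 = 6,  λ_3 = 5.2984;  v_1 ≈ (0.5155, 0.6059, -0.6059)


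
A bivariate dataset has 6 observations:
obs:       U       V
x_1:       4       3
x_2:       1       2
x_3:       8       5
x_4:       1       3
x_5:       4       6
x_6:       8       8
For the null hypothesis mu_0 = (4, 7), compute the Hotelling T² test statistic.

Step 1 — sample mean vector:
  mean(U) = (4 + 1 + 8 + 1 + 4 + 8) / 6 = 26/6 = 4.3333
  mean(V) = (3 + 2 + 5 + 3 + 6 + 8) / 6 = 27/6 = 4.5
  x̄ = (4.3333, 4.5),  deviation x̄ - mu_0 = (4.3333, 4.5) - (4, 7) = (0.3333, -2.5).

Step 2 — sample covariance matrix, S[i,j] = (1/(n-1)) · Σ_k (x_{k,i} - mean_i) · (x_{k,j} - mean_j), divisor n-1 = 5:
  S[U,U] = ((-0.3333)·(-0.3333) + (-3.3333)·(-3.3333) + (3.6667)·(3.6667) + (-3.3333)·(-3.3333) + (-0.3333)·(-0.3333) + (3.6667)·(3.6667)) / 5 = 49.3333/5 = 9.8667
  S[U,V] = ((-0.3333)·(-1.5) + (-3.3333)·(-2.5) + (3.6667)·(0.5) + (-3.3333)·(-1.5) + (-0.3333)·(1.5) + (3.6667)·(3.5)) / 5 = 28/5 = 5.6
  S[V,V] = ((-1.5)·(-1.5) + (-2.5)·(-2.5) + (0.5)·(0.5) + (-1.5)·(-1.5) + (1.5)·(1.5) + (3.5)·(3.5)) / 5 = 25.5/5 = 5.1
  S = [[9.8667, 5.6],
 [5.6, 5.1]].

Step 3 — invert S. det(S) = 9.8667·5.1 - (5.6)² = 18.96.
  S^{-1} = (1/det) · [[d, -b], [-b, a]] = [[0.269, -0.2954],
 [-0.2954, 0.5204]].

Step 4 — quadratic form (x̄ - mu_0)^T · S^{-1} · (x̄ - mu_0):
  S^{-1} · (x̄ - mu_0) = (0.8281, -1.3994),
  (x̄ - mu_0)^T · [...] = (0.3333)·(0.8281) + (-2.5)·(-1.3994) = 3.7746.

Step 5 — scale by n: T² = 6 · 3.7746 = 22.6477.

T² ≈ 22.6477


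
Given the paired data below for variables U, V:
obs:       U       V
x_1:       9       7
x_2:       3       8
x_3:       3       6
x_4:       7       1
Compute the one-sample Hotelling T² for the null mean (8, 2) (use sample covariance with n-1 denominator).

Step 1 — sample mean vector:
  mean(U) = (9 + 3 + 3 + 7) / 4 = 22/4 = 5.5
  mean(V) = (7 + 8 + 6 + 1) / 4 = 22/4 = 5.5
  x̄ = (5.5, 5.5),  deviation x̄ - mu_0 = (5.5, 5.5) - (8, 2) = (-2.5, 3.5).

Step 2 — sample covariance matrix, S[i,j] = (1/(n-1)) · Σ_k (x_{k,i} - mean_i) · (x_{k,j} - mean_j), divisor n-1 = 3:
  S[U,U] = ((3.5)·(3.5) + (-2.5)·(-2.5) + (-2.5)·(-2.5) + (1.5)·(1.5)) / 3 = 27/3 = 9
  S[U,V] = ((3.5)·(1.5) + (-2.5)·(2.5) + (-2.5)·(0.5) + (1.5)·(-4.5)) / 3 = -9/3 = -3
  S[V,V] = ((1.5)·(1.5) + (2.5)·(2.5) + (0.5)·(0.5) + (-4.5)·(-4.5)) / 3 = 29/3 = 9.6667
  S = [[9, -3],
 [-3, 9.6667]].

Step 3 — invert S. det(S) = 9·9.6667 - (-3)² = 78.
  S^{-1} = (1/det) · [[d, -b], [-b, a]] = [[0.1239, 0.0385],
 [0.0385, 0.1154]].

Step 4 — quadratic form (x̄ - mu_0)^T · S^{-1} · (x̄ - mu_0):
  S^{-1} · (x̄ - mu_0) = (-0.1752, 0.3077),
  (x̄ - mu_0)^T · [...] = (-2.5)·(-0.1752) + (3.5)·(0.3077) = 1.515.

Step 5 — scale by n: T² = 4 · 1.515 = 6.0598.

T² ≈ 6.0598


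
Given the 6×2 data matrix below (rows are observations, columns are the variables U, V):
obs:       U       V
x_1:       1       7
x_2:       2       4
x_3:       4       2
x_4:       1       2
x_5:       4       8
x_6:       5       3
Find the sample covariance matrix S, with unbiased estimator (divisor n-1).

Step 1 — column means:
  mean(U) = (1 + 2 + 4 + 1 + 4 + 5) / 6 = 17/6 = 2.8333
  mean(V) = (7 + 4 + 2 + 2 + 8 + 3) / 6 = 26/6 = 4.3333

Step 2 — sample covariance S[i,j] = (1/(n-1)) · Σ_k (x_{k,i} - mean_i) · (x_{k,j} - mean_j), with n-1 = 5.
  S[U,U] = ((-1.8333)·(-1.8333) + (-0.8333)·(-0.8333) + (1.1667)·(1.1667) + (-1.8333)·(-1.8333) + (1.1667)·(1.1667) + (2.1667)·(2.1667)) / 5 = 14.8333/5 = 2.9667
  S[U,V] = ((-1.8333)·(2.6667) + (-0.8333)·(-0.3333) + (1.1667)·(-2.3333) + (-1.8333)·(-2.3333) + (1.1667)·(3.6667) + (2.1667)·(-1.3333)) / 5 = -1.6667/5 = -0.3333
  S[V,V] = ((2.6667)·(2.6667) + (-0.3333)·(-0.3333) + (-2.3333)·(-2.3333) + (-2.3333)·(-2.3333) + (3.6667)·(3.6667) + (-1.3333)·(-1.3333)) / 5 = 33.3333/5 = 6.6667

S is symmetric (S[j,i] = S[i,j]). Assembling:

S = [[2.9667, -0.3333],
 [-0.3333, 6.6667]]


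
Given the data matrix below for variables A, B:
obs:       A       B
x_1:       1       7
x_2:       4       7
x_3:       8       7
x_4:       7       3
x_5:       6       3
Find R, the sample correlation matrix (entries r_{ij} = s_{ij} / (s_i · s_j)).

Step 1 — column means:
  mean(A) = (1 + 4 + 8 + 7 + 6) / 5 = 26/5 = 5.2
  mean(B) = (7 + 7 + 7 + 3 + 3) / 5 = 27/5 = 5.4

Step 2 — sample variances and covariances s[i,j] = (1/(n-1)) · Σ_k (x_{k,i} - mean_i) · (x_{k,j} - mean_j), with n-1 = 4:
  s[A,A] = ((-4.2)·(-4.2) + (-1.2)·(-1.2) + (2.8)·(2.8) + (1.8)·(1.8) + (0.8)·(0.8)) / 4 = 30.8/4 = 7.7
  s[A,B] = ((-4.2)·(1.6) + (-1.2)·(1.6) + (2.8)·(1.6) + (1.8)·(-2.4) + (0.8)·(-2.4)) / 4 = -10.4/4 = -2.6
  s[B,B] = ((1.6)·(1.6) + (1.6)·(1.6) + (1.6)·(1.6) + (-2.4)·(-2.4) + (-2.4)·(-2.4)) / 4 = 19.2/4 = 4.8
  Sample standard deviations s_i = √(s[i,i]):
  s(A) = √(7.7) = 2.7749
  s(B) = √(4.8) = 2.1909

Step 3 — r_{ij} = s_{ij} / (s_i · s_j):
  r[A,A] = 1 (diagonal).
  r[A,B] = -2.6 / (2.7749 · 2.1909) = -2.6 / 6.0795 = -0.4277
  r[B,B] = 1 (diagonal).

R is symmetric with unit diagonal. Assembling:

R = [[1, -0.4277],
 [-0.4277, 1]]


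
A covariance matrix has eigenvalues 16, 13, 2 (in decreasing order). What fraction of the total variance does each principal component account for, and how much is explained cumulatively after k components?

Step 1 — total variance = trace(Sigma) = Σ λ_i = 16 + 13 + 2 = 31.

Step 2 — fraction explained by component i = λ_i / Σ λ:
  PC1: 16/31 = 0.5161
  PC2: 13/31 = 0.4194
  PC3: 2/31 = 0.0645

Step 3 — cumulative fraction after k components = (λ_1 + ... + λ_k) / Σ λ:
  k = 1: 16/31 = 0.5161
  k = 2: (16 + 13)/31 = 29/31 = 0.9355
  k = 3: (16 + 13 + 2)/31 = 31/31 = 1

Summary (fraction, with percent):

explained: PC1 0.5161 (51.61%), PC2 0.4194 (41.94%), PC3 0.0645 (6.45%);  cumulative: 0.5161, 0.9355, 1


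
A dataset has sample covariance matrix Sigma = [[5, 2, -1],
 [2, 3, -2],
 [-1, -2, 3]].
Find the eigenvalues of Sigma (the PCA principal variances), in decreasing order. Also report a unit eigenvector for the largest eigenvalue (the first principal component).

Step 1 — characteristic polynomial p(λ) = det(λI - Sigma) = λ³ - tr·λ² + c_1·λ - det, where tr = trace, c_1 = sum of the principal 2×2 minors, det = det(Sigma):
  tr = 5 + 3 + 3 = 11,
  c_1 = (5·3 - (2)²) + (5·3 - (-1)²) + (3·3 - (-2)²) = 11 + 14 + 5 = 30,
  det = 5·(3·3 - (-2)²) - (2)·((2)·3 - (-2)·(-1)) + (-1)·((2)·(-2) - 3·(-1)) = 5·(5) - (2)·(4) + (-1)·(-1) = 18.
  So p(λ) = λ³ - 11λ² + 30λ - 18.
Step 2 — look for an integer root (rational root theorem: any rational root is an integer divisor of 18). Testing λ = 3:
  p(3) = 27 - 99 + 90 - 18 = 0  ✓
  Dividing out (λ - 3): p(λ) = (λ - 3)(λ² - 8λ + 6).
Step 3 — remaining eigenvalues from the quadratic λ² - 8λ + 6 = 0:
  Δ = 8² - 4·6 = 64 - 24 = 40,  λ = (8 ± √40)/2 = (8 ± 6.3246)/2 ≈ 7.1623 or 0.8377.
  Sorted: λ_1 = 7.1623,  λ_2 = 3,  λ_3 = 0.8377  (check: sum = 11 = tr ✓).

Step 4 — unit eigenvector for λ_1 ≈ 7.1623: v spans the null space of (Sigma - λ_1 I), whose rows are
  r_1 = (-2.1623, 2, -1),  r_2 = (2, -4.1623, -2),  r_3 = (-1, -2, -4.1623).
  v is orthogonal to every row, so take v ∝ r_1 × r_2 = ((2)·(-2) - (-1)·(-4.1623), (-1)·(2) - (-2.1623)·(-2), (-2.1623)·(-4.1623) - (2)·(2)) ≈ (-8.1623, -6.3246, 5).
  Rescale (multiply by -1 so the first nonzero entry is positive): u = (8.1623, 6.3246, -5).
  ||u|| = √((8.1623)² + (6.3246)² + (-5)²) = √(131.6228) ≈ 11.4727,  v_1 = u/||u|| ≈ (0.7115, 0.5513, -0.4358) (||v_1|| = 1).

λ_1 = 7.1623,  λ_2 = 3,  λ_3 = 0.8377;  v_1 ≈ (0.7115, 0.5513, -0.4358)


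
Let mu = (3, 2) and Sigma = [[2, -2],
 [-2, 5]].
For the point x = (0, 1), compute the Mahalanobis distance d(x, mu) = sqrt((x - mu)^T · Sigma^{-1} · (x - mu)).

Step 1 — centre the observation: (x - mu) = (-3, -1).

Step 2 — invert Sigma. det(Sigma) = 2·5 - (-2)² = 6.
  Sigma^{-1} = (1/det) · [[d, -b], [-b, a]] = [[0.8333, 0.3333],
 [0.3333, 0.3333]].

Step 3 — form the quadratic (x - mu)^T · Sigma^{-1} · (x - mu):
  Sigma^{-1} · (x - mu) = (-2.8333, -1.3333).
  (x - mu)^T · [Sigma^{-1} · (x - mu)] = (-3)·(-2.8333) + (-1)·(-1.3333) = 9.8333.

Step 4 — take square root: d = √(9.8333) ≈ 3.1358.

d(x, mu) = √(9.8333) ≈ 3.1358


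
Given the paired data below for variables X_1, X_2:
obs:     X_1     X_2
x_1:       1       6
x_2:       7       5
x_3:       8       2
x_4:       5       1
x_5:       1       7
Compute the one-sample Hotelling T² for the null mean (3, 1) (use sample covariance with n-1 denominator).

Step 1 — sample mean vector:
  mean(X_1) = (1 + 7 + 8 + 5 + 1) / 5 = 22/5 = 4.4
  mean(X_2) = (6 + 5 + 2 + 1 + 7) / 5 = 21/5 = 4.2
  x̄ = (4.4, 4.2),  deviation x̄ - mu_0 = (4.4, 4.2) - (3, 1) = (1.4, 3.2).

Step 2 — sample covariance matrix, S[i,j] = (1/(n-1)) · Σ_k (x_{k,i} - mean_i) · (x_{k,j} - mean_j), divisor n-1 = 4:
  S[X_1,X_1] = ((-3.4)·(-3.4) + (2.6)·(2.6) + (3.6)·(3.6) + (0.6)·(0.6) + (-3.4)·(-3.4)) / 4 = 43.2/4 = 10.8
  S[X_1,X_2] = ((-3.4)·(1.8) + (2.6)·(0.8) + (3.6)·(-2.2) + (0.6)·(-3.2) + (-3.4)·(2.8)) / 4 = -23.4/4 = -5.85
  S[X_2,X_2] = ((1.8)·(1.8) + (0.8)·(0.8) + (-2.2)·(-2.2) + (-3.2)·(-3.2) + (2.8)·(2.8)) / 4 = 26.8/4 = 6.7
  S = [[10.8, -5.85],
 [-5.85, 6.7]].

Step 3 — invert S. det(S) = 10.8·6.7 - (-5.85)² = 38.1375.
  S^{-1} = (1/det) · [[d, -b], [-b, a]] = [[0.1757, 0.1534],
 [0.1534, 0.2832]].

Step 4 — quadratic form (x̄ - mu_0)^T · S^{-1} · (x̄ - mu_0):
  S^{-1} · (x̄ - mu_0) = (0.7368, 1.1209),
  (x̄ - mu_0)^T · [...] = (1.4)·(0.7368) + (3.2)·(1.1209) = 4.6186.

Step 5 — scale by n: T² = 5 · 4.6186 = 23.0928.

T² ≈ 23.0928


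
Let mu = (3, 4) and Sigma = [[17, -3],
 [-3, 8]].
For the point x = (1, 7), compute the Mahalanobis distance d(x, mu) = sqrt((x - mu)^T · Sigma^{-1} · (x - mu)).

Step 1 — centre the observation: (x - mu) = (-2, 3).

Step 2 — invert Sigma. det(Sigma) = 17·8 - (-3)² = 127.
  Sigma^{-1} = (1/det) · [[d, -b], [-b, a]] = [[0.063, 0.0236],
 [0.0236, 0.1339]].

Step 3 — form the quadratic (x - mu)^T · Sigma^{-1} · (x - mu):
  Sigma^{-1} · (x - mu) = (-0.0551, 0.3543).
  (x - mu)^T · [Sigma^{-1} · (x - mu)] = (-2)·(-0.0551) + (3)·(0.3543) = 1.1732.

Step 4 — take square root: d = √(1.1732) ≈ 1.0832.

d(x, mu) = √(1.1732) ≈ 1.0832


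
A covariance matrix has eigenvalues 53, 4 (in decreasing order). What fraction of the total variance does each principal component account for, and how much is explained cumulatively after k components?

Step 1 — total variance = trace(Sigma) = Σ λ_i = 53 + 4 = 57.

Step 2 — fraction explained by component i = λ_i / Σ λ:
  PC1: 53/57 = 0.9298
  PC2: 4/57 = 0.0702

Step 3 — cumulative fraction after k components = (λ_1 + ... + λ_k) / Σ λ:
  k = 1: 53/57 = 0.9298
  k = 2: (53 + 4)/57 = 57/57 = 1

Summary (fraction, with percent):

explained: PC1 0.9298 (92.98%), PC2 0.0702 (7.02%);  cumulative: 0.9298, 1


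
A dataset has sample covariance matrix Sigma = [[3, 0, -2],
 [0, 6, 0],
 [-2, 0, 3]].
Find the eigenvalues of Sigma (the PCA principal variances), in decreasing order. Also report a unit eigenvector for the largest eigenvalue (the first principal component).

Step 1 — characteristic polynomial p(λ) = det(λI - Sigma) = λ³ - tr·λ² + c_1·λ - det, where tr = trace, c_1 = sum of the principal 2×2 minors, det = det(Sigma):
  tr = 3 + 6 + 3 = 12,
  c_1 = (3·6 - (0)²) + (3·3 - (-2)²) + (6·3 - (0)²) = 18 + 5 + 18 = 41,
  det = 3·(6·3 - (0)²) - (0)·((0)·3 - (0)·(-2)) + (-2)·((0)·(0) - 6·(-2)) = 3·(18) - (0)·(0) + (-2)·(12) = 30.
  So p(λ) = λ³ - 12λ² + 41λ - 30.
Step 2 — look for an integer root (rational root theorem: any rational root is an integer divisor of 30). Testing λ = 1:
  p(1) = 1 - 12 + 41 - 30 = 0  ✓
  Dividing out (λ - 1): p(λ) = (λ - 1)(λ² - 11λ + 30).
Step 3 — remaining eigenvalues from the quadratic λ² - 11λ + 30 = 0:
  Δ = 11² - 4·30 = 121 - 120 = 1,  λ = (11 ± √1)/2 = (11 ± 1)/2 = 6 or 5.
  Sorted: λ_1 = 6,  λ_2 = 5,  λ_3 = 1  (check: sum = 12 = tr ✓).

Step 4 — unit eigenvector for λ_1 = 6: v spans the null space of (Sigma - λ_1 I), whose rows are
  r_1 = (-3, 0, -2),  r_2 = (0, 0, 0),  r_3 = (-2, 0, -3).
  v is orthogonal to every row, so take v ∝ r_1 × r_3 = ((0)·(-3) - (-2)·(0), (-2)·(-2) - (-3)·(-3), (-3)·(0) - (0)·(-2)) = (0, -5, 0).
  Rescale (divide by 5; multiply by -1 so the first nonzero entry is positive): u = (0, 1, 0).
  ||u|| = √((0)² + (1)² + (0)²) = √(1) = 1,  v_1 = u/||u|| ≈ (0, 1, 0) (||v_1|| = 1).

λ_1 = 6,  λ_2 = 5,  λ_3 = 1;  v_1 ≈ (0, 1, 0)


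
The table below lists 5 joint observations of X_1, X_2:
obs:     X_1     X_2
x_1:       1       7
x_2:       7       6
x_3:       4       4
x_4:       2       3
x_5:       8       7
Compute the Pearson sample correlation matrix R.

Step 1 — column means:
  mean(X_1) = (1 + 7 + 4 + 2 + 8) / 5 = 22/5 = 4.4
  mean(X_2) = (7 + 6 + 4 + 3 + 7) / 5 = 27/5 = 5.4

Step 2 — sample variances and covariances s[i,j] = (1/(n-1)) · Σ_k (x_{k,i} - mean_i) · (x_{k,j} - mean_j), with n-1 = 4:
  s[X_1,X_1] = ((-3.4)·(-3.4) + (2.6)·(2.6) + (-0.4)·(-0.4) + (-2.4)·(-2.4) + (3.6)·(3.6)) / 4 = 37.2/4 = 9.3
  s[X_1,X_2] = ((-3.4)·(1.6) + (2.6)·(0.6) + (-0.4)·(-1.4) + (-2.4)·(-2.4) + (3.6)·(1.6)) / 4 = 8.2/4 = 2.05
  s[X_2,X_2] = ((1.6)·(1.6) + (0.6)·(0.6) + (-1.4)·(-1.4) + (-2.4)·(-2.4) + (1.6)·(1.6)) / 4 = 13.2/4 = 3.3
  Sample standard deviations s_i = √(s[i,i]):
  s(X_1) = √(9.3) = 3.0496
  s(X_2) = √(3.3) = 1.8166

Step 3 — r_{ij} = s_{ij} / (s_i · s_j):
  r[X_1,X_1] = 1 (diagonal).
  r[X_1,X_2] = 2.05 / (3.0496 · 1.8166) = 2.05 / 5.5399 = 0.37
  r[X_2,X_2] = 1 (diagonal).

R is symmetric with unit diagonal. Assembling:

R = [[1, 0.37],
 [0.37, 1]]


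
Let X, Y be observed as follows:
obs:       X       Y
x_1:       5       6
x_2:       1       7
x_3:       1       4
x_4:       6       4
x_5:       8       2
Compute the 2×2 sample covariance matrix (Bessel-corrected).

Step 1 — column means:
  mean(X) = (5 + 1 + 1 + 6 + 8) / 5 = 21/5 = 4.2
  mean(Y) = (6 + 7 + 4 + 4 + 2) / 5 = 23/5 = 4.6

Step 2 — sample covariance S[i,j] = (1/(n-1)) · Σ_k (x_{k,i} - mean_i) · (x_{k,j} - mean_j), with n-1 = 4.
  S[X,X] = ((0.8)·(0.8) + (-3.2)·(-3.2) + (-3.2)·(-3.2) + (1.8)·(1.8) + (3.8)·(3.8)) / 4 = 38.8/4 = 9.7
  S[X,Y] = ((0.8)·(1.4) + (-3.2)·(2.4) + (-3.2)·(-0.6) + (1.8)·(-0.6) + (3.8)·(-2.6)) / 4 = -15.6/4 = -3.9
  S[Y,Y] = ((1.4)·(1.4) + (2.4)·(2.4) + (-0.6)·(-0.6) + (-0.6)·(-0.6) + (-2.6)·(-2.6)) / 4 = 15.2/4 = 3.8

S is symmetric (S[j,i] = S[i,j]). Assembling:

S = [[9.7, -3.9],
 [-3.9, 3.8]]


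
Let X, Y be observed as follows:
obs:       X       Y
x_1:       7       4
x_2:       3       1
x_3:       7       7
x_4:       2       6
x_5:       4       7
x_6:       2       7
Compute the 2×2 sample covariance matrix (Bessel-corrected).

Step 1 — column means:
  mean(X) = (7 + 3 + 7 + 2 + 4 + 2) / 6 = 25/6 = 4.1667
  mean(Y) = (4 + 1 + 7 + 6 + 7 + 7) / 6 = 32/6 = 5.3333

Step 2 — sample covariance S[i,j] = (1/(n-1)) · Σ_k (x_{k,i} - mean_i) · (x_{k,j} - mean_j), with n-1 = 5.
  S[X,X] = ((2.8333)·(2.8333) + (-1.1667)·(-1.1667) + (2.8333)·(2.8333) + (-2.1667)·(-2.1667) + (-0.1667)·(-0.1667) + (-2.1667)·(-2.1667)) / 5 = 26.8333/5 = 5.3667
  S[X,Y] = ((2.8333)·(-1.3333) + (-1.1667)·(-4.3333) + (2.8333)·(1.6667) + (-2.1667)·(0.6667) + (-0.1667)·(1.6667) + (-2.1667)·(1.6667)) / 5 = 0.6667/5 = 0.1333
  S[Y,Y] = ((-1.3333)·(-1.3333) + (-4.3333)·(-4.3333) + (1.6667)·(1.6667) + (0.6667)·(0.6667) + (1.6667)·(1.6667) + (1.6667)·(1.6667)) / 5 = 29.3333/5 = 5.8667

S is symmetric (S[j,i] = S[i,j]). Assembling:

S = [[5.3667, 0.1333],
 [0.1333, 5.8667]]


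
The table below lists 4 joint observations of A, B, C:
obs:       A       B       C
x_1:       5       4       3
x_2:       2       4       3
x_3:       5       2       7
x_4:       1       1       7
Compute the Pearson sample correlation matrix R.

Step 1 — column means:
  mean(A) = (5 + 2 + 5 + 1) / 4 = 13/4 = 3.25
  mean(B) = (4 + 4 + 2 + 1) / 4 = 11/4 = 2.75
  mean(C) = (3 + 3 + 7 + 7) / 4 = 20/4 = 5

Step 2 — sample variances and covariances s[i,j] = (1/(n-1)) · Σ_k (x_{k,i} - mean_i) · (x_{k,j} - mean_j), with n-1 = 3:
  s[A,A] = ((1.75)·(1.75) + (-1.25)·(-1.25) + (1.75)·(1.75) + (-2.25)·(-2.25)) / 3 = 12.75/3 = 4.25
  s[A,B] = ((1.75)·(1.25) + (-1.25)·(1.25) + (1.75)·(-0.75) + (-2.25)·(-1.75)) / 3 = 3.25/3 = 1.0833
  s[A,C] = ((1.75)·(-2) + (-1.25)·(-2) + (1.75)·(2) + (-2.25)·(2)) / 3 = -2/3 = -0.6667
  s[B,B] = ((1.25)·(1.25) + (1.25)·(1.25) + (-0.75)·(-0.75) + (-1.75)·(-1.75)) / 3 = 6.75/3 = 2.25
  s[B,C] = ((1.25)·(-2) + (1.25)·(-2) + (-0.75)·(2) + (-1.75)·(2)) / 3 = -10/3 = -3.3333
  s[C,C] = ((-2)·(-2) + (-2)·(-2) + (2)·(2) + (2)·(2)) / 3 = 16/3 = 5.3333
  Sample standard deviations s_i = √(s[i,i]):
  s(A) = √(4.25) = 2.0616
  s(B) = √(2.25) = 1.5
  s(C) = √(5.3333) = 2.3094

Step 3 — r_{ij} = s_{ij} / (s_i · s_j):
  r[A,A] = 1 (diagonal).
  r[A,B] = 1.0833 / (2.0616 · 1.5) = 1.0833 / 3.0923 = 0.3503
  r[A,C] = -0.6667 / (2.0616 · 2.3094) = -0.6667 / 4.761 = -0.14
  r[B,B] = 1 (diagonal).
  r[B,C] = -3.3333 / (1.5 · 2.3094) = -3.3333 / 3.4641 = -0.9623
  r[C,C] = 1 (diagonal).

R is symmetric with unit diagonal. Assembling:

R = [[1, 0.3503, -0.14],
 [0.3503, 1, -0.9623],
 [-0.14, -0.9623, 1]]


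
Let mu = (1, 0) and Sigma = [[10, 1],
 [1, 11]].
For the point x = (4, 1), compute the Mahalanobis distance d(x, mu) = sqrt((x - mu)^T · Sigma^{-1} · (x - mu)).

Step 1 — centre the observation: (x - mu) = (3, 1).

Step 2 — invert Sigma. det(Sigma) = 10·11 - (1)² = 109.
  Sigma^{-1} = (1/det) · [[d, -b], [-b, a]] = [[0.1009, -0.0092],
 [-0.0092, 0.0917]].

Step 3 — form the quadratic (x - mu)^T · Sigma^{-1} · (x - mu):
  Sigma^{-1} · (x - mu) = (0.2936, 0.0642).
  (x - mu)^T · [Sigma^{-1} · (x - mu)] = (3)·(0.2936) + (1)·(0.0642) = 0.945.

Step 4 — take square root: d = √(0.945) ≈ 0.9721.

d(x, mu) = √(0.945) ≈ 0.9721


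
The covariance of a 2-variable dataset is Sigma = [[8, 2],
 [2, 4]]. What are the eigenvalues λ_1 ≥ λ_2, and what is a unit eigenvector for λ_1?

Step 1 — characteristic polynomial of 2×2 Sigma:
  det(Sigma - λI) = λ² - trace · λ + det = 0.
  trace = 8 + 4 = 12, det = 8·4 - (2)² = 28.
Step 2 — discriminant:
  Δ = trace² - 4·det = 144 - 112 = 32.
Step 3 — eigenvalues:
  λ = (trace ± √Δ)/2 = (12 ± 5.6569)/2,
  λ_1 = 8.8284,  λ_2 = 3.1716.

Step 4 — unit eigenvector for λ_1: solve (Sigma - λ_1 I)v = 0. First row:
  (8 - 8.8284)·v_x + (2)·v_y = 0, i.e. (-0.8284)·v_x + (2)·v_y = 0,
  so v ∝ (b, λ_1 - a) = (2, 0.8284) = u.
  ||u|| = √((2)² + (0.8284)²) = √(4.6863) ≈ 2.1648,
  v_1 = u/||u|| ≈ (0.9239, 0.3827) (||v_1|| = 1).

λ_1 = 8.8284,  λ_2 = 3.1716;  v_1 ≈ (0.9239, 0.3827)


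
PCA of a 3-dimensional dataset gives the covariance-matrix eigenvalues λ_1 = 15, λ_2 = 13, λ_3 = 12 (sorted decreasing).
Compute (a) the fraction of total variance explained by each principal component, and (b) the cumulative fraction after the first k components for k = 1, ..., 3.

Step 1 — total variance = trace(Sigma) = Σ λ_i = 15 + 13 + 12 = 40.

Step 2 — fraction explained by component i = λ_i / Σ λ:
  PC1: 15/40 = 0.375
  PC2: 13/40 = 0.325
  PC3: 12/40 = 0.3

Step 3 — cumulative fraction after k components = (λ_1 + ... + λ_k) / Σ λ:
  k = 1: 15/40 = 0.375
  k = 2: (15 + 13)/40 = 28/40 = 0.7
  k = 3: (15 + 13 + 12)/40 = 40/40 = 1

Summary (fraction, with percent):

explained: PC1 0.375 (37.5%), PC2 0.325 (32.5%), PC3 0.3 (30%);  cumulative: 0.375, 0.7, 1


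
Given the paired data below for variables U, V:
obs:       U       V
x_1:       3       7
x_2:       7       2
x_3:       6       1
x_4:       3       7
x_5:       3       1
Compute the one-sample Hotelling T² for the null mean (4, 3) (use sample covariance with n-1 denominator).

Step 1 — sample mean vector:
  mean(U) = (3 + 7 + 6 + 3 + 3) / 5 = 22/5 = 4.4
  mean(V) = (7 + 2 + 1 + 7 + 1) / 5 = 18/5 = 3.6
  x̄ = (4.4, 3.6),  deviation x̄ - mu_0 = (4.4, 3.6) - (4, 3) = (0.4, 0.6).

Step 2 — sample covariance matrix, S[i,j] = (1/(n-1)) · Σ_k (x_{k,i} - mean_i) · (x_{k,j} - mean_j), divisor n-1 = 4:
  S[U,U] = ((-1.4)·(-1.4) + (2.6)·(2.6) + (1.6)·(1.6) + (-1.4)·(-1.4) + (-1.4)·(-1.4)) / 4 = 15.2/4 = 3.8
  S[U,V] = ((-1.4)·(3.4) + (2.6)·(-1.6) + (1.6)·(-2.6) + (-1.4)·(3.4) + (-1.4)·(-2.6)) / 4 = -14.2/4 = -3.55
  S[V,V] = ((3.4)·(3.4) + (-1.6)·(-1.6) + (-2.6)·(-2.6) + (3.4)·(3.4) + (-2.6)·(-2.6)) / 4 = 39.2/4 = 9.8
  S = [[3.8, -3.55],
 [-3.55, 9.8]].

Step 3 — invert S. det(S) = 3.8·9.8 - (-3.55)² = 24.6375.
  S^{-1} = (1/det) · [[d, -b], [-b, a]] = [[0.3978, 0.1441],
 [0.1441, 0.1542]].

Step 4 — quadratic form (x̄ - mu_0)^T · S^{-1} · (x̄ - mu_0):
  S^{-1} · (x̄ - mu_0) = (0.2456, 0.1502),
  (x̄ - mu_0)^T · [...] = (0.4)·(0.2456) + (0.6)·(0.1502) = 0.1883.

Step 5 — scale by n: T² = 5 · 0.1883 = 0.9417.

T² ≈ 0.9417


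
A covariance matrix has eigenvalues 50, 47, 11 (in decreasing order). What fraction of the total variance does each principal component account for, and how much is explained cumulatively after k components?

Step 1 — total variance = trace(Sigma) = Σ λ_i = 50 + 47 + 11 = 108.

Step 2 — fraction explained by component i = λ_i / Σ λ:
  PC1: 50/108 = 0.463
  PC2: 47/108 = 0.4352
  PC3: 11/108 = 0.1019

Step 3 — cumulative fraction after k components = (λ_1 + ... + λ_k) / Σ λ:
  k = 1: 50/108 = 0.463
  k = 2: (50 + 47)/108 = 97/108 = 0.8981
  k = 3: (50 + 47 + 11)/108 = 108/108 = 1

Summary (fraction, with percent):

explained: PC1 0.463 (46.3%), PC2 0.4352 (43.52%), PC3 0.1019 (10.19%);  cumulative: 0.463, 0.8981, 1


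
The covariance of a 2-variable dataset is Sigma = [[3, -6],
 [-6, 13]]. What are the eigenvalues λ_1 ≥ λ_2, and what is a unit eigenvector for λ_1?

Step 1 — characteristic polynomial of 2×2 Sigma:
  det(Sigma - λI) = λ² - trace · λ + det = 0.
  trace = 3 + 13 = 16, det = 3·13 - (-6)² = 3.
Step 2 — discriminant:
  Δ = trace² - 4·det = 256 - 12 = 244.
Step 3 — eigenvalues:
  λ = (trace ± √Δ)/2 = (16 ± 15.6205)/2,
  λ_1 = 15.8102,  λ_2 = 0.1898.

Step 4 — unit eigenvector for λ_1: solve (Sigma - λ_1 I)v = 0. First row:
  (3 - 15.8102)·v_x + (-6)·v_y = 0, i.e. (-12.8102)·v_x + (-6)·v_y = 0,
  so v ∝ (b, λ_1 - a) = (-6, 12.8102); multiply by -1 so the first entry is positive: u = (6, -12.8102).
  ||u|| = √((6)² + (-12.8102)²) = √(200.1025) ≈ 14.1458,
  v_1 = u/||u|| ≈ (0.4242, -0.9056) (||v_1|| = 1).

λ_1 = 15.8102,  λ_2 = 0.1898;  v_1 ≈ (0.4242, -0.9056)


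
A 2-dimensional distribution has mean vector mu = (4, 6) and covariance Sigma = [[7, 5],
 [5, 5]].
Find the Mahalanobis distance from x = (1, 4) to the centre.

Step 1 — centre the observation: (x - mu) = (-3, -2).

Step 2 — invert Sigma. det(Sigma) = 7·5 - (5)² = 10.
  Sigma^{-1} = (1/det) · [[d, -b], [-b, a]] = [[0.5, -0.5],
 [-0.5, 0.7]].

Step 3 — form the quadratic (x - mu)^T · Sigma^{-1} · (x - mu):
  Sigma^{-1} · (x - mu) = (-0.5, 0.1).
  (x - mu)^T · [Sigma^{-1} · (x - mu)] = (-3)·(-0.5) + (-2)·(0.1) = 1.3.

Step 4 — take square root: d = √(1.3) ≈ 1.1402.

d(x, mu) = √(1.3) ≈ 1.1402


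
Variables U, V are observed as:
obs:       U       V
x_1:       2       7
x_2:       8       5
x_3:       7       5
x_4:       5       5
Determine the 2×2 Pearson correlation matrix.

Step 1 — column means:
  mean(U) = (2 + 8 + 7 + 5) / 4 = 22/4 = 5.5
  mean(V) = (7 + 5 + 5 + 5) / 4 = 22/4 = 5.5

Step 2 — sample variances and covariances s[i,j] = (1/(n-1)) · Σ_k (x_{k,i} - mean_i) · (x_{k,j} - mean_j), with n-1 = 3:
  s[U,U] = ((-3.5)·(-3.5) + (2.5)·(2.5) + (1.5)·(1.5) + (-0.5)·(-0.5)) / 3 = 21/3 = 7
  s[U,V] = ((-3.5)·(1.5) + (2.5)·(-0.5) + (1.5)·(-0.5) + (-0.5)·(-0.5)) / 3 = -7/3 = -2.3333
  s[V,V] = ((1.5)·(1.5) + (-0.5)·(-0.5) + (-0.5)·(-0.5) + (-0.5)·(-0.5)) / 3 = 3/3 = 1
  Sample standard deviations s_i = √(s[i,i]):
  s(U) = √(7) = 2.6458
  s(V) = √(1) = 1

Step 3 — r_{ij} = s_{ij} / (s_i · s_j):
  r[U,U] = 1 (diagonal).
  r[U,V] = -2.3333 / (2.6458 · 1) = -2.3333 / 2.6458 = -0.8819
  r[V,V] = 1 (diagonal).

R is symmetric with unit diagonal. Assembling:

R = [[1, -0.8819],
 [-0.8819, 1]]


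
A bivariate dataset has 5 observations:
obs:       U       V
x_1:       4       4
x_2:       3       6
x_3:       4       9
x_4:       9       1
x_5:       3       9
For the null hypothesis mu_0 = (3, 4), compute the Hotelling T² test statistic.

Step 1 — sample mean vector:
  mean(U) = (4 + 3 + 4 + 9 + 3) / 5 = 23/5 = 4.6
  mean(V) = (4 + 6 + 9 + 1 + 9) / 5 = 29/5 = 5.8
  x̄ = (4.6, 5.8),  deviation x̄ - mu_0 = (4.6, 5.8) - (3, 4) = (1.6, 1.8).

Step 2 — sample covariance matrix, S[i,j] = (1/(n-1)) · Σ_k (x_{k,i} - mean_i) · (x_{k,j} - mean_j), divisor n-1 = 4:
  S[U,U] = ((-0.6)·(-0.6) + (-1.6)·(-1.6) + (-0.6)·(-0.6) + (4.4)·(4.4) + (-1.6)·(-1.6)) / 4 = 25.2/4 = 6.3
  S[U,V] = ((-0.6)·(-1.8) + (-1.6)·(0.2) + (-0.6)·(3.2) + (4.4)·(-4.8) + (-1.6)·(3.2)) / 4 = -27.4/4 = -6.85
  S[V,V] = ((-1.8)·(-1.8) + (0.2)·(0.2) + (3.2)·(3.2) + (-4.8)·(-4.8) + (3.2)·(3.2)) / 4 = 46.8/4 = 11.7
  S = [[6.3, -6.85],
 [-6.85, 11.7]].

Step 3 — invert S. det(S) = 6.3·11.7 - (-6.85)² = 26.7875.
  S^{-1} = (1/det) · [[d, -b], [-b, a]] = [[0.4368, 0.2557],
 [0.2557, 0.2352]].

Step 4 — quadratic form (x̄ - mu_0)^T · S^{-1} · (x̄ - mu_0):
  S^{-1} · (x̄ - mu_0) = (1.1591, 0.8325),
  (x̄ - mu_0)^T · [...] = (1.6)·(1.1591) + (1.8)·(0.8325) = 3.3531.

Step 5 — scale by n: T² = 5 · 3.3531 = 16.7653.

T² ≈ 16.7653


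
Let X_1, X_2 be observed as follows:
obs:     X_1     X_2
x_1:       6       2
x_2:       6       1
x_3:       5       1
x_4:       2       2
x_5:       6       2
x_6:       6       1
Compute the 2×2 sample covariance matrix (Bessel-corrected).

Step 1 — column means:
  mean(X_1) = (6 + 6 + 5 + 2 + 6 + 6) / 6 = 31/6 = 5.1667
  mean(X_2) = (2 + 1 + 1 + 2 + 2 + 1) / 6 = 9/6 = 1.5

Step 2 — sample covariance S[i,j] = (1/(n-1)) · Σ_k (x_{k,i} - mean_i) · (x_{k,j} - mean_j), with n-1 = 5.
  S[X_1,X_1] = ((0.8333)·(0.8333) + (0.8333)·(0.8333) + (-0.1667)·(-0.1667) + (-3.1667)·(-3.1667) + (0.8333)·(0.8333) + (0.8333)·(0.8333)) / 5 = 12.8333/5 = 2.5667
  S[X_1,X_2] = ((0.8333)·(0.5) + (0.8333)·(-0.5) + (-0.1667)·(-0.5) + (-3.1667)·(0.5) + (0.8333)·(0.5) + (0.8333)·(-0.5)) / 5 = -1.5/5 = -0.3
  S[X_2,X_2] = ((0.5)·(0.5) + (-0.5)·(-0.5) + (-0.5)·(-0.5) + (0.5)·(0.5) + (0.5)·(0.5) + (-0.5)·(-0.5)) / 5 = 1.5/5 = 0.3

S is symmetric (S[j,i] = S[i,j]). Assembling:

S = [[2.5667, -0.3],
 [-0.3, 0.3]]


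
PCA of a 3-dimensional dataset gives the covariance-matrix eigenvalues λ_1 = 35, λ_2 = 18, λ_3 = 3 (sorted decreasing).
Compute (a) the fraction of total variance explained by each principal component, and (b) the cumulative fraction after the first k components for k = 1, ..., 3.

Step 1 — total variance = trace(Sigma) = Σ λ_i = 35 + 18 + 3 = 56.

Step 2 — fraction explained by component i = λ_i / Σ λ:
  PC1: 35/56 = 0.625
  PC2: 18/56 = 0.3214
  PC3: 3/56 = 0.0536

Step 3 — cumulative fraction after k components = (λ_1 + ... + λ_k) / Σ λ:
  k = 1: 35/56 = 0.625
  k = 2: (35 + 18)/56 = 53/56 = 0.9464
  k = 3: (35 + 18 + 3)/56 = 56/56 = 1

Summary (fraction, with percent):

explained: PC1 0.625 (62.5%), PC2 0.3214 (32.14%), PC3 0.0536 (5.36%);  cumulative: 0.625, 0.9464, 1


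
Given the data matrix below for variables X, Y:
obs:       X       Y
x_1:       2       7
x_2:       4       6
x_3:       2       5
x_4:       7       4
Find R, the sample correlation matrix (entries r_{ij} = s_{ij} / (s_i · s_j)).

Step 1 — column means:
  mean(X) = (2 + 4 + 2 + 7) / 4 = 15/4 = 3.75
  mean(Y) = (7 + 6 + 5 + 4) / 4 = 22/4 = 5.5

Step 2 — sample variances and covariances s[i,j] = (1/(n-1)) · Σ_k (x_{k,i} - mean_i) · (x_{k,j} - mean_j), with n-1 = 3:
  s[X,X] = ((-1.75)·(-1.75) + (0.25)·(0.25) + (-1.75)·(-1.75) + (3.25)·(3.25)) / 3 = 16.75/3 = 5.5833
  s[X,Y] = ((-1.75)·(1.5) + (0.25)·(0.5) + (-1.75)·(-0.5) + (3.25)·(-1.5)) / 3 = -6.5/3 = -2.1667
  s[Y,Y] = ((1.5)·(1.5) + (0.5)·(0.5) + (-0.5)·(-0.5) + (-1.5)·(-1.5)) / 3 = 5/3 = 1.6667
  Sample standard deviations s_i = √(s[i,i]):
  s(X) = √(5.5833) = 2.3629
  s(Y) = √(1.6667) = 1.291

Step 3 — r_{ij} = s_{ij} / (s_i · s_j):
  r[X,X] = 1 (diagonal).
  r[X,Y] = -2.1667 / (2.3629 · 1.291) = -2.1667 / 3.0505 = -0.7103
  r[Y,Y] = 1 (diagonal).

R is symmetric with unit diagonal. Assembling:

R = [[1, -0.7103],
 [-0.7103, 1]]


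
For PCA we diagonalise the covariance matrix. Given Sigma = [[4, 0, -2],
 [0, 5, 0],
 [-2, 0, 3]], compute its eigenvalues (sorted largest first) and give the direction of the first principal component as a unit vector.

Step 1 — characteristic polynomial p(λ) = det(λI - Sigma) = λ³ - tr·λ² + c_1·λ - det, where tr = trace, c_1 = sum of the principal 2×2 minors, det = det(Sigma):
  tr = 4 + 5 + 3 = 12,
  c_1 = (4·5 - (0)²) + (4·3 - (-2)²) + (5·3 - (0)²) = 20 + 8 + 15 = 43,
  det = 4·(5·3 - (0)²) - (0)·((0)·3 - (0)·(-2)) + (-2)·((0)·(0) - 5·(-2)) = 4·(15) - (0)·(0) + (-2)·(10) = 40.
  So p(λ) = λ³ - 12λ² + 43λ - 40.
Step 2 — look for an integer root (rational root theorem: any rational root is an integer divisor of 40). Testing λ = 5:
  p(5) = 125 - 300 + 215 - 40 = 0  ✓
  Dividing out (λ - 5): p(λ) = (λ - 5)(λ² - 7λ + 8).
Step 3 — remaining eigenvalues from the quadratic λ² - 7λ + 8 = 0:
  Δ = 7² - 4·8 = 49 - 32 = 17,  λ = (7 ± √17)/2 = (7 ± 4.1231)/2 ≈ 5.5616 or 1.4384.
  Sorted: λ_1 = 5.5616,  λ_2 = 5,  λ_3 = 1.4384  (check: sum = 12 = tr ✓).

Step 4 — unit eigenvector for λ_1 ≈ 5.5616: v spans the null space of (Sigma - λ_1 I), whose rows are
  r_1 = (-1.5616, 0, -2),  r_2 = (0, -0.5616, 0),  r_3 = (-2, 0, -2.5616).
  v is orthogonal to every row, so take v ∝ r_1 × r_2 = ((0)·(0) - (-2)·(-0.5616), (-2)·(0) - (-1.5616)·(0), (-1.5616)·(-0.5616) - (0)·(0)) ≈ (-1.1231, 0, 0.8769).
  Rescale (multiply by -1 so the first nonzero entry is positive): u = (1.1231, 0, -0.8769).
  ||u|| = √((1.1231)² + (0)² + (-0.8769)²) = √(2.0303) ≈ 1.4249,  v_1 = u/||u|| ≈ (0.7882, 0, -0.6154) (||v_1|| = 1).

λ_1 = 5.5616,  λ_2 = 5,  λ_3 = 1.4384;  v_1 ≈ (0.7882, 0, -0.6154)


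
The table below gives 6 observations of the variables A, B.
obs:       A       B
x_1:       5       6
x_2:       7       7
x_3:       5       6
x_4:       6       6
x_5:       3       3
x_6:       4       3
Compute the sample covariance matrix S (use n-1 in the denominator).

Step 1 — column means:
  mean(A) = (5 + 7 + 5 + 6 + 3 + 4) / 6 = 30/6 = 5
  mean(B) = (6 + 7 + 6 + 6 + 3 + 3) / 6 = 31/6 = 5.1667

Step 2 — sample covariance S[i,j] = (1/(n-1)) · Σ_k (x_{k,i} - mean_i) · (x_{k,j} - mean_j), with n-1 = 5.
  S[A,A] = ((0)·(0) + (2)·(2) + (0)·(0) + (1)·(1) + (-2)·(-2) + (-1)·(-1)) / 5 = 10/5 = 2
  S[A,B] = ((0)·(0.8333) + (2)·(1.8333) + (0)·(0.8333) + (1)·(0.8333) + (-2)·(-2.1667) + (-1)·(-2.1667)) / 5 = 11/5 = 2.2
  S[B,B] = ((0.8333)·(0.8333) + (1.8333)·(1.8333) + (0.8333)·(0.8333) + (0.8333)·(0.8333) + (-2.1667)·(-2.1667) + (-2.1667)·(-2.1667)) / 5 = 14.8333/5 = 2.9667

S is symmetric (S[j,i] = S[i,j]). Assembling:

S = [[2, 2.2],
 [2.2, 2.9667]]


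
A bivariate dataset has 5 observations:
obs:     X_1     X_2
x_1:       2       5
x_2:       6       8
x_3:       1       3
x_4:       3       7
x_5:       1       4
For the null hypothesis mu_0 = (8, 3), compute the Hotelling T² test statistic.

Step 1 — sample mean vector:
  mean(X_1) = (2 + 6 + 1 + 3 + 1) / 5 = 13/5 = 2.6
  mean(X_2) = (5 + 8 + 3 + 7 + 4) / 5 = 27/5 = 5.4
  x̄ = (2.6, 5.4),  deviation x̄ - mu_0 = (2.6, 5.4) - (8, 3) = (-5.4, 2.4).

Step 2 — sample covariance matrix, S[i,j] = (1/(n-1)) · Σ_k (x_{k,i} - mean_i) · (x_{k,j} - mean_j), divisor n-1 = 4:
  S[X_1,X_1] = ((-0.6)·(-0.6) + (3.4)·(3.4) + (-1.6)·(-1.6) + (0.4)·(0.4) + (-1.6)·(-1.6)) / 4 = 17.2/4 = 4.3
  S[X_1,X_2] = ((-0.6)·(-0.4) + (3.4)·(2.6) + (-1.6)·(-2.4) + (0.4)·(1.6) + (-1.6)·(-1.4)) / 4 = 15.8/4 = 3.95
  S[X_2,X_2] = ((-0.4)·(-0.4) + (2.6)·(2.6) + (-2.4)·(-2.4) + (1.6)·(1.6) + (-1.4)·(-1.4)) / 4 = 17.2/4 = 4.3
  S = [[4.3, 3.95],
 [3.95, 4.3]].

Step 3 — invert S. det(S) = 4.3·4.3 - (3.95)² = 2.8875.
  S^{-1} = (1/det) · [[d, -b], [-b, a]] = [[1.4892, -1.368],
 [-1.368, 1.4892]].

Step 4 — quadratic form (x̄ - mu_0)^T · S^{-1} · (x̄ - mu_0):
  S^{-1} · (x̄ - mu_0) = (-11.3247, 10.961),
  (x̄ - mu_0)^T · [...] = (-5.4)·(-11.3247) + (2.4)·(10.961) = 87.4597.

Step 5 — scale by n: T² = 5 · 87.4597 = 437.2987.

T² ≈ 437.2987


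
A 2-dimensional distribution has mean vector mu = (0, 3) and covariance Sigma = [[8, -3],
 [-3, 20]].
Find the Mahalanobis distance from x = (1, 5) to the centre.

Step 1 — centre the observation: (x - mu) = (1, 2).

Step 2 — invert Sigma. det(Sigma) = 8·20 - (-3)² = 151.
  Sigma^{-1} = (1/det) · [[d, -b], [-b, a]] = [[0.1325, 0.0199],
 [0.0199, 0.053]].

Step 3 — form the quadratic (x - mu)^T · Sigma^{-1} · (x - mu):
  Sigma^{-1} · (x - mu) = (0.1722, 0.1258).
  (x - mu)^T · [Sigma^{-1} · (x - mu)] = (1)·(0.1722) + (2)·(0.1258) = 0.4238.

Step 4 — take square root: d = √(0.4238) ≈ 0.651.

d(x, mu) = √(0.4238) ≈ 0.651


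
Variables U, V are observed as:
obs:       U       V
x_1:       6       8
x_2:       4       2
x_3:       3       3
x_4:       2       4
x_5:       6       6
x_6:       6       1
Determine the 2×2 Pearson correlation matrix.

Step 1 — column means:
  mean(U) = (6 + 4 + 3 + 2 + 6 + 6) / 6 = 27/6 = 4.5
  mean(V) = (8 + 2 + 3 + 4 + 6 + 1) / 6 = 24/6 = 4

Step 2 — sample variances and covariances s[i,j] = (1/(n-1)) · Σ_k (x_{k,i} - mean_i) · (x_{k,j} - mean_j), with n-1 = 5:
  s[U,U] = ((1.5)·(1.5) + (-0.5)·(-0.5) + (-1.5)·(-1.5) + (-2.5)·(-2.5) + (1.5)·(1.5) + (1.5)·(1.5)) / 5 = 15.5/5 = 3.1
  s[U,V] = ((1.5)·(4) + (-0.5)·(-2) + (-1.5)·(-1) + (-2.5)·(0) + (1.5)·(2) + (1.5)·(-3)) / 5 = 7/5 = 1.4
  s[V,V] = ((4)·(4) + (-2)·(-2) + (-1)·(-1) + (0)·(0) + (2)·(2) + (-3)·(-3)) / 5 = 34/5 = 6.8
  Sample standard deviations s_i = √(s[i,i]):
  s(U) = √(3.1) = 1.7607
  s(V) = √(6.8) = 2.6077

Step 3 — r_{ij} = s_{ij} / (s_i · s_j):
  r[U,U] = 1 (diagonal).
  r[U,V] = 1.4 / (1.7607 · 2.6077) = 1.4 / 4.5913 = 0.3049
  r[V,V] = 1 (diagonal).

R is symmetric with unit diagonal. Assembling:

R = [[1, 0.3049],
 [0.3049, 1]]
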